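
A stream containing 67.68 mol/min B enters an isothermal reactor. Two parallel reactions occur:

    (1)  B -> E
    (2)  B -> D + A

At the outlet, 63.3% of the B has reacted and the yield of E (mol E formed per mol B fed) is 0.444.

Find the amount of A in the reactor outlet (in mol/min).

Yield of E: 1ξ₁ / 67.68 = 0.444 → ξ₁ = 30.05 mol/min.
Conversion of B: 1ξ₁ + 1ξ₂ = 0.633 × 67.68 = 42.84 → ξ₂ = 12.79 mol/min.
Outlet amounts (n = n₀ + Σ ν·ξ):
  B: 67.68 − 1(30.05) − 1(12.79) = 24.84
  E: 0 + 1(30.05) = 30.05
  D: 0 + 1(12.79) = 12.79
  A: 0 + 1(12.79) = 12.79

12.8 mol/min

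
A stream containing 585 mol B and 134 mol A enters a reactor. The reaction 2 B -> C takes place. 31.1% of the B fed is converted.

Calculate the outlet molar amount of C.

91 mol

B reacted = 0.311 × 585 = 181.9 mol; ν_B = −2, so ξ = 181.9/2 = 90.97 mol.
Outlet amounts (n = n₀ + ν ξ):
  B: 585 − 2(90.97) = 403.1
  C: 0 + 1(90.97) = 90.97
  A: 134 (inert)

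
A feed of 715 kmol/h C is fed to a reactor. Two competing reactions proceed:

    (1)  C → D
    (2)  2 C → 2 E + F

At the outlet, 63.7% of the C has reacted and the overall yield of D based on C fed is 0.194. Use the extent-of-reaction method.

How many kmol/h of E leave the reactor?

Yield of D: 1ξ₁ / 715 = 0.194 → ξ₁ = 138.7 kmol/h.
Conversion of C: 1ξ₁ + 2ξ₂ = 0.637 × 715 = 455.5 → ξ₂ = 158.4 kmol/h.
Outlet amounts (n = n₀ + Σ ν·ξ):
  C: 715 − 1(138.7) − 2(158.4) = 259.5
  D: 0 + 1(138.7) = 138.7
  E: 0 + 2(158.4) = 316.7
  F: 0 + 1(158.4) = 158.4

317 kmol/h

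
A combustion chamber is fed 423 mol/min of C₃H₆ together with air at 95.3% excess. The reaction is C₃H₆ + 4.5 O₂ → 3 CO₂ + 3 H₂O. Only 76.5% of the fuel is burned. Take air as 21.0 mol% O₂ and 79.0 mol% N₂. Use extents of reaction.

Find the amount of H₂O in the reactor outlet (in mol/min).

Stoichiometric O₂ = 4.5 × 423 = 1904 mol/min; O₂ fed = 1904 × 1.953 = 3718 mol/min.
N₂ fed = 3718 × 79/21 = 13990 mol/min.
Fuel reacted = 0.765 × 423 → ξ = 323.6 mol/min.
Outlet (n = n₀ + ν ξ):
  C₃H₆: 423 − 1(323.6) = 99.4
  O₂: 3718 − 4.5(323.6) = 2261
  N₂: 13990 (inert)
  CO₂: 0 + 3(323.6) = 970.8
  H₂O: 0 + 3(323.6) = 970.8

971 mol/min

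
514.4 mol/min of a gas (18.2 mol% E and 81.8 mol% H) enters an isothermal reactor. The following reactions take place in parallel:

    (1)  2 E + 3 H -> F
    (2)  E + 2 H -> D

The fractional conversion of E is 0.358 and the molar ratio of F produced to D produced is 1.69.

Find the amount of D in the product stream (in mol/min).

Conversion of E: E consumed = 0.358 × 93.62 = 33.52 mol/min = 2ξ₁ + 1ξ₂.
Selectivity: 1ξ₁ / (1ξ₂) = 1.69 → ξ₁ = 1.69 ξ₂.
Substitute: (2·1.69 + 1) ξ₂ = 33.52 → ξ₂ = 7.652 mol/min, ξ₁ = 12.93 mol/min.
Outlet amounts (n = n₀ + Σ ν·ξ):
  E: 93.62 − 2(12.93) − 1(7.652) = 60.1
  H: 420.8 − 3(12.93) − 2(7.652) = 366.7
  F: 0 + 1(12.93) = 12.93
  D: 0 + 1(7.652) = 7.652

7.65 mol/min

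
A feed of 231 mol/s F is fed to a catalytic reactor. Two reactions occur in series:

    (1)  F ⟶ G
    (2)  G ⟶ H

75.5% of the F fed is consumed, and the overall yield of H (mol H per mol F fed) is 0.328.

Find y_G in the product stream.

Conversion of F: F consumed = 1ξ₁ = 0.755 × 231 → ξ₁ = 174.4 mol/s.
Yield of H: 1ξ₂ / 231 = 0.328 → ξ₂ = 75.77 mol/s.
Outlet amounts (n = n₀ + Σ ν·ξ):
  F: 231 − 1(174.4) = 56.59
  G: 0 + 1(174.4) − 1(75.77) = 98.64
  H: 0 + 1(75.77) = 75.77
Total out = 231 mol/s; y_G = 98.64 / 231 = 0.427.

0.427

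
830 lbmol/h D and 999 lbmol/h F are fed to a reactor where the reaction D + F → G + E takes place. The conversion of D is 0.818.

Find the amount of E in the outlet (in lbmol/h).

679 lbmol/h

D reacted = 0.818 × 830 = 678.9 lbmol/h; ν_D = −1, so ξ = 678.9/1 = 678.9 lbmol/h.
Outlet amounts (n = n₀ + ν ξ):
  D: 830 − 1(678.9) = 151.1
  F: 999 − 1(678.9) = 320.1
  G: 0 + 1(678.9) = 678.9
  E: 0 + 1(678.9) = 678.9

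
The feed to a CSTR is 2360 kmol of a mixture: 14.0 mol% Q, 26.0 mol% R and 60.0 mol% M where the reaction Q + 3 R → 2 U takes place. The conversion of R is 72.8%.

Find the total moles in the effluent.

R reacted = 0.728 × 613.6 = 446.7 kmol; ν_R = −3, so ξ = 446.7/3 = 148.9 kmol.
Outlet amounts (n = n₀ + ν ξ):
  Q: 330.4 − 1(148.9) = 181.5
  R: 613.6 − 3(148.9) = 166.9
  U: 0 + 2(148.9) = 297.8
  M: 1416 (inert)
Total out = 181.5 + 166.9 + 297.8 + 1416 = 2062 kmol.

2060 kmol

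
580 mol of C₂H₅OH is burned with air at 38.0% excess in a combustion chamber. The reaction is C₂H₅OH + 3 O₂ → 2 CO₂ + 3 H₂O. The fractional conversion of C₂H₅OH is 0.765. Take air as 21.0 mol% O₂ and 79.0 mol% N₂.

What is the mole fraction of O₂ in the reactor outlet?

0.0859

Stoichiometric O₂ = 3 × 580 = 1740 mol; O₂ fed = 1740 × 1.380 = 2401 mol.
N₂ fed = 2401 × 79/21 = 9033 mol.
Fuel reacted = 0.765 × 580 → ξ = 443.7 mol.
Outlet (n = n₀ + ν ξ):
  C₂H₅OH: 580 − 1(443.7) = 136.3
  O₂: 2401 − 3(443.7) = 1070
  N₂: 9033 (inert)
  CO₂: 0 + 2(443.7) = 887.4
  H₂O: 0 + 3(443.7) = 1331
Total out = 12460 mol; y_O₂ = 1070 / 12460 = 0.0859.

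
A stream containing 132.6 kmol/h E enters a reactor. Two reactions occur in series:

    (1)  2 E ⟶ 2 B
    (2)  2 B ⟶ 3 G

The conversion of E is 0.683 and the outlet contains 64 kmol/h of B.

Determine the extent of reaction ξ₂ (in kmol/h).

ξ₂ = 13.3 kmol/h

Conversion of E: E consumed = 2ξ₁ = 0.683 × 132.6 → ξ₁ = 45.28 kmol/h.
B balance: n_B = 0 + 2ξ₁ − 2ξ₂ = 64 → ξ₂ = (2·45.28 − 64)/2 = 13.28 kmol/h.
Outlet amounts (n = n₀ + Σ ν·ξ):
  E: 132.6 − 2(45.28) = 42.03
  B: 0 + 2(45.28) − 2(13.28) = 64
  G: 0 + 3(13.28) = 39.85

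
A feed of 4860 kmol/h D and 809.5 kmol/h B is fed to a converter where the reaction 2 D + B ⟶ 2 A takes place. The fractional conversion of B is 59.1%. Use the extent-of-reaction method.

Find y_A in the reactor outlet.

0.184

B reacted = 0.591 × 809.5 = 478.4 kmol/h; ν_B = −1, so ξ = 478.4/1 = 478.4 kmol/h.
Outlet amounts (n = n₀ + ν ξ):
  D: 4860 − 2(478.4) = 3903
  B: 809.5 − 1(478.4) = 331.1
  A: 0 + 2(478.4) = 956.8
Total out = 5191 kmol/h; y_A = 956.8 / 5191 = 0.1843.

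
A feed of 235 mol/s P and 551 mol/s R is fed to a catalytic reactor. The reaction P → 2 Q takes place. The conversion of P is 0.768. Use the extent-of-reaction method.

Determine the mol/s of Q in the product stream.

P reacted = 0.768 × 235 = 180.5 mol/s; ν_P = −1, so ξ = 180.5/1 = 180.5 mol/s.
Outlet amounts (n = n₀ + ν ξ):
  P: 235 − 1(180.5) = 54.52
  Q: 0 + 2(180.5) = 361
  R: 551 (inert)

361 mol/s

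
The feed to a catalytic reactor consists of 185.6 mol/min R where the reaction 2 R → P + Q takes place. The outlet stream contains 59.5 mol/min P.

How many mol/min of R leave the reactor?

66.6 mol/min

For P: n = n₀ + 1ξ → 59.5 = 0 + 1ξ, giving ξ = 59.5 mol/min.
Outlet amounts (n = n₀ + ν ξ):
  R: 185.6 − 2(59.5) = 66.6
  P: 0 + 1(59.5) = 59.5
  Q: 0 + 1(59.5) = 59.5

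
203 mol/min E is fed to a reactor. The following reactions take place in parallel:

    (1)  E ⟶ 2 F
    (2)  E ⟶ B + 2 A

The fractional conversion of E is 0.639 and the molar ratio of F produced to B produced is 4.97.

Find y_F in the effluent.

Conversion of E: E consumed = 0.639 × 203 = 129.7 mol/min = 1ξ₁ + 1ξ₂.
Selectivity: 2ξ₁ / (1ξ₂) = 4.97 → ξ₁ = 2.485 ξ₂.
Substitute: (1·2.485 + 1) ξ₂ = 129.7 → ξ₂ = 37.22 mol/min, ξ₁ = 92.5 mol/min.
Outlet amounts (n = n₀ + Σ ν·ξ):
  E: 203 − 1(92.5) − 1(37.22) = 73.28
  F: 0 + 2(92.5) = 185
  B: 0 + 1(37.22) = 37.22
  A: 0 + 2(37.22) = 74.44
Total out = 369.9 mol/min; y_F = 185 / 369.9 = 0.5001.

0.5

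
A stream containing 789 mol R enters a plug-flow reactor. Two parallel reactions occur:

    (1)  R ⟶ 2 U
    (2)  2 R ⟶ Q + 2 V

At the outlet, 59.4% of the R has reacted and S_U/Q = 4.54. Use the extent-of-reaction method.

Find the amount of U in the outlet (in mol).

498 mol

Conversion of R: R consumed = 0.594 × 789 = 468.7 mol = 1ξ₁ + 2ξ₂.
Selectivity: 2ξ₁ / (1ξ₂) = 4.54 → ξ₁ = 2.27 ξ₂.
Substitute: (1·2.27 + 2) ξ₂ = 468.7 → ξ₂ = 109.8 mol, ξ₁ = 249.2 mol.
Outlet amounts (n = n₀ + Σ ν·ξ):
  R: 789 − 1(249.2) − 2(109.8) = 320.3
  U: 0 + 2(249.2) = 498.3
  Q: 0 + 1(109.8) = 109.8
  V: 0 + 2(109.8) = 219.5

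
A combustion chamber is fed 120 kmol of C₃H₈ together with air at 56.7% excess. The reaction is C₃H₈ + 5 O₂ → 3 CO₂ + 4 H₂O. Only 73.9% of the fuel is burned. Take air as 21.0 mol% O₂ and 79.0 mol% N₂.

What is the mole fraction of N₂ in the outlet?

0.755

Stoichiometric O₂ = 5 × 120 = 600 kmol; O₂ fed = 600 × 1.567 = 940.2 kmol.
N₂ fed = 940.2 × 79/21 = 3537 kmol.
Fuel reacted = 0.739 × 120 → ξ = 88.68 kmol.
Outlet (n = n₀ + ν ξ):
  C₃H₈: 120 − 1(88.68) = 31.32
  O₂: 940.2 − 5(88.68) = 496.8
  N₂: 3537 (inert)
  CO₂: 0 + 3(88.68) = 266
  H₂O: 0 + 4(88.68) = 354.7
Total out = 4686 kmol; y_N₂ = 3537 / 4686 = 0.7548.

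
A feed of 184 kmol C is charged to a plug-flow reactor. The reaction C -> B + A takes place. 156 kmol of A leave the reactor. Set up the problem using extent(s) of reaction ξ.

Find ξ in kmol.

ξ = 156 kmol

For A: n = n₀ + 1ξ → 156 = 0 + 1ξ, giving ξ = 156 kmol.
Outlet amounts (n = n₀ + ν ξ):
  C: 184 − 1(156) = 28
  B: 0 + 1(156) = 156
  A: 0 + 1(156) = 156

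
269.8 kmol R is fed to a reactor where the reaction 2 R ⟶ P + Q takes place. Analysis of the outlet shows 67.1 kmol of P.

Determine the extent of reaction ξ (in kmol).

For P: n = n₀ + 1ξ → 67.1 = 0 + 1ξ, giving ξ = 67.1 kmol.
Outlet amounts (n = n₀ + ν ξ):
  R: 269.8 − 2(67.1) = 135.6
  P: 0 + 1(67.1) = 67.1
  Q: 0 + 1(67.1) = 67.1

ξ = 67.1 kmol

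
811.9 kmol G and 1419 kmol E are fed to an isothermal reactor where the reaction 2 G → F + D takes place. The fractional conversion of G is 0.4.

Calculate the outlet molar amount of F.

G reacted = 0.4 × 811.9 = 324.8 kmol; ν_G = −2, so ξ = 324.8/2 = 162.4 kmol.
Outlet amounts (n = n₀ + ν ξ):
  G: 811.9 − 2(162.4) = 487.1
  F: 0 + 1(162.4) = 162.4
  D: 0 + 1(162.4) = 162.4
  E: 1419 (inert)

162 kmol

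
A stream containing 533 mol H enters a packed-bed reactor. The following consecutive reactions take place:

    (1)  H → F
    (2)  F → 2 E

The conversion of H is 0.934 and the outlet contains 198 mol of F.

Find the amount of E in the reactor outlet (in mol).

600 mol

Conversion of H: H consumed = 1ξ₁ = 0.934 × 533 → ξ₁ = 497.8 mol.
F balance: n_F = 0 + 1ξ₁ − 1ξ₂ = 198 → ξ₂ = (1·497.8 − 198)/1 = 299.8 mol.
Outlet amounts (n = n₀ + Σ ν·ξ):
  H: 533 − 1(497.8) = 35.18
  F: 0 + 1(497.8) − 1(299.8) = 198
  E: 0 + 2(299.8) = 599.6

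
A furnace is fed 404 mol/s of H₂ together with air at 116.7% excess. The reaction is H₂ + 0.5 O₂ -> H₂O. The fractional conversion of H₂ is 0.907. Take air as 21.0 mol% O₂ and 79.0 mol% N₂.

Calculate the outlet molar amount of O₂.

Stoichiometric O₂ = 0.5 × 404 = 202 mol/s; O₂ fed = 202 × 2.167 = 437.7 mol/s.
N₂ fed = 437.7 × 79/21 = 1647 mol/s.
Fuel reacted = 0.907 × 404 → ξ = 366.4 mol/s.
Outlet (n = n₀ + ν ξ):
  H₂: 404 − 1(366.4) = 37.57
  O₂: 437.7 − 0.5(366.4) = 254.5
  N₂: 1647 (inert)
  H₂O: 0 + 1(366.4) = 366.4

255 mol/s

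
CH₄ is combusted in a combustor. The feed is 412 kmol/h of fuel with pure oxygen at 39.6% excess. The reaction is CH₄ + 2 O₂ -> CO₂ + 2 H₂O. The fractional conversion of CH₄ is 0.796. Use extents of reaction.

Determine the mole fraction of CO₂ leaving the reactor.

0.21

Stoichiometric O₂ = 2 × 412 = 824 kmol/h; O₂ fed = 824 × 1.396 = 1150 kmol/h.
Fuel reacted = 0.796 × 412 → ξ = 328 kmol/h.
Outlet (n = n₀ + ν ξ):
  CH₄: 412 − 1(328) = 84.05
  O₂: 1150 − 2(328) = 494.4
  CO₂: 0 + 1(328) = 328
  H₂O: 0 + 2(328) = 655.9
Total out = 1562 kmol/h; y_CO₂ = 328 / 1562 = 0.2099.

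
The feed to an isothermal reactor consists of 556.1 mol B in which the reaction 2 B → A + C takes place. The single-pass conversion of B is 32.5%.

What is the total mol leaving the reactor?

556 mol

B reacted = 0.325 × 556.1 = 180.7 mol; ν_B = −2, so ξ = 180.7/2 = 90.37 mol.
Outlet amounts (n = n₀ + ν ξ):
  B: 556.1 − 2(90.37) = 375.4
  A: 0 + 1(90.37) = 90.37
  C: 0 + 1(90.37) = 90.37
Total out = 375.4 + 90.37 + 90.37 = 556.1 mol.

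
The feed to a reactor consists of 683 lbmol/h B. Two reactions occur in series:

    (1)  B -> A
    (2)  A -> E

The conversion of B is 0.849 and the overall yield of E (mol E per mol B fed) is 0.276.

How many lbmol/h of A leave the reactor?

391 lbmol/h

Conversion of B: B consumed = 1ξ₁ = 0.849 × 683 → ξ₁ = 579.9 lbmol/h.
Yield of E: 1ξ₂ / 683 = 0.276 → ξ₂ = 188.5 lbmol/h.
Outlet amounts (n = n₀ + Σ ν·ξ):
  B: 683 − 1(579.9) = 103.1
  A: 0 + 1(579.9) − 1(188.5) = 391.4
  E: 0 + 1(188.5) = 188.5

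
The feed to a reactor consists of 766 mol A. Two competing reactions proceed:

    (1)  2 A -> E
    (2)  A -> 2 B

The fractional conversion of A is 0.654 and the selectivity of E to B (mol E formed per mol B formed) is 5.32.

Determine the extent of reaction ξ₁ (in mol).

Conversion of A: A consumed = 0.654 × 766 = 501 mol = 2ξ₁ + 1ξ₂.
Selectivity: 1ξ₁ / (2ξ₂) = 5.32 → ξ₁ = 10.64 ξ₂.
Substitute: (2·10.64 + 1) ξ₂ = 501 → ξ₂ = 22.48 mol, ξ₁ = 239.2 mol.
Outlet amounts (n = n₀ + Σ ν·ξ):
  A: 766 − 2(239.2) − 1(22.48) = 265
  E: 0 + 1(239.2) = 239.2
  B: 0 + 2(22.48) = 44.97

ξ₁ = 239 mol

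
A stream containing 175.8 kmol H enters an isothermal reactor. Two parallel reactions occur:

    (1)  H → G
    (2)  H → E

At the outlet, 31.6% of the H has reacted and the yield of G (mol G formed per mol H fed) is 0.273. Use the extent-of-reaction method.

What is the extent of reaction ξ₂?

ξ₂ = 7.56 kmol

Yield of G: 1ξ₁ / 175.8 = 0.273 → ξ₁ = 47.99 kmol.
Conversion of H: 1ξ₁ + 1ξ₂ = 0.316 × 175.8 = 55.55 → ξ₂ = 7.559 kmol.
Outlet amounts (n = n₀ + Σ ν·ξ):
  H: 175.8 − 1(47.99) − 1(7.559) = 120.2
  G: 0 + 1(47.99) = 47.99
  E: 0 + 1(7.559) = 7.559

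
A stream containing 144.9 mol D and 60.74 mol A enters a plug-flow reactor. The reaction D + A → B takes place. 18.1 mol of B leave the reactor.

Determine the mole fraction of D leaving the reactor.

0.676

For B: n = n₀ + 1ξ → 18.1 = 0 + 1ξ, giving ξ = 18.1 mol.
Outlet amounts (n = n₀ + ν ξ):
  D: 144.9 − 1(18.1) = 126.8
  A: 60.74 − 1(18.1) = 42.64
  B: 0 + 1(18.1) = 18.1
Total out = 187.5 mol; y_D = 126.8 / 187.5 = 0.6761.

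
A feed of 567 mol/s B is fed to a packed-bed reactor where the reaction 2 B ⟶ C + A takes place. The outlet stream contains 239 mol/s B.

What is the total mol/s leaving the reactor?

For B: n = n₀ − 2ξ → 239 = 567 − 2ξ, giving ξ = 164 mol/s.
Outlet amounts (n = n₀ + ν ξ):
  B: 567 − 2(164) = 239
  C: 0 + 1(164) = 164
  A: 0 + 1(164) = 164
Total out = 239 + 164 + 164 = 567 mol/s.

567 mol/s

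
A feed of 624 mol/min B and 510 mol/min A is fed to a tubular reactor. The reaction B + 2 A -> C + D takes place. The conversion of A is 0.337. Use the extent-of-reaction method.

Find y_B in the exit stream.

A reacted = 0.337 × 510 = 171.9 mol/min; ν_A = −2, so ξ = 171.9/2 = 85.94 mol/min.
Outlet amounts (n = n₀ + ν ξ):
  B: 624 − 1(85.94) = 538.1
  A: 510 − 2(85.94) = 338.1
  C: 0 + 1(85.94) = 85.94
  D: 0 + 1(85.94) = 85.94
Total out = 1048 mol/min; y_B = 538.1 / 1048 = 0.5134.

0.513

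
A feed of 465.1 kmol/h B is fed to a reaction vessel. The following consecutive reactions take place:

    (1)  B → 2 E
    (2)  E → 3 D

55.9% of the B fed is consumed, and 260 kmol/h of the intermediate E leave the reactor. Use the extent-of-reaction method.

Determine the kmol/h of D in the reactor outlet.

780 kmol/h

Conversion of B: B consumed = 1ξ₁ = 0.559 × 465.1 → ξ₁ = 260 kmol/h.
E balance: n_E = 0 + 2ξ₁ − 1ξ₂ = 260 → ξ₂ = (2·260 − 260)/1 = 260 kmol/h.
Outlet amounts (n = n₀ + Σ ν·ξ):
  B: 465.1 − 1(260) = 205.1
  E: 0 + 2(260) − 1(260) = 260
  D: 0 + 3(260) = 779.9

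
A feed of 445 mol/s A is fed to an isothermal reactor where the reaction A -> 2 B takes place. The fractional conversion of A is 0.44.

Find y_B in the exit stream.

0.611

A reacted = 0.44 × 445 = 195.8 mol/s; ν_A = −1, so ξ = 195.8/1 = 195.8 mol/s.
Outlet amounts (n = n₀ + ν ξ):
  A: 445 − 1(195.8) = 249.2
  B: 0 + 2(195.8) = 391.6
Total out = 640.8 mol/s; y_B = 391.6 / 640.8 = 0.6111.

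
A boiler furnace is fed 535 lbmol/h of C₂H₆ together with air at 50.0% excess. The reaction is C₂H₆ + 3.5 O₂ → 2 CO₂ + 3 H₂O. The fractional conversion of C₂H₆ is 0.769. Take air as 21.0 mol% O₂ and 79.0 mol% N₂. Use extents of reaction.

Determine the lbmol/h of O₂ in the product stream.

1370 lbmol/h

Stoichiometric O₂ = 3.5 × 535 = 1872 lbmol/h; O₂ fed = 1872 × 1.500 = 2809 lbmol/h.
N₂ fed = 2809 × 79/21 = 10570 lbmol/h.
Fuel reacted = 0.769 × 535 → ξ = 411.4 lbmol/h.
Outlet (n = n₀ + ν ξ):
  C₂H₆: 535 − 1(411.4) = 123.6
  O₂: 2809 − 3.5(411.4) = 1369
  N₂: 10570 (inert)
  CO₂: 0 + 2(411.4) = 822.8
  H₂O: 0 + 3(411.4) = 1234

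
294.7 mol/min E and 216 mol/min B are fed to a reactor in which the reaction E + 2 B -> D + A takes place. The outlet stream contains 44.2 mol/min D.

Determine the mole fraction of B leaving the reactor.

0.274

For D: n = n₀ + 1ξ → 44.2 = 0 + 1ξ, giving ξ = 44.2 mol/min.
Outlet amounts (n = n₀ + ν ξ):
  E: 294.7 − 1(44.2) = 250.5
  B: 216 − 2(44.2) = 127.6
  D: 0 + 1(44.2) = 44.2
  A: 0 + 1(44.2) = 44.2
Total out = 466.5 mol/min; y_B = 127.6 / 466.5 = 0.2735.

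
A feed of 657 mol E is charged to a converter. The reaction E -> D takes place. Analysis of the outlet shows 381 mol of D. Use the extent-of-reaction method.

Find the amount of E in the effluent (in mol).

276 mol

For D: n = n₀ + 1ξ → 381 = 0 + 1ξ, giving ξ = 381 mol.
Outlet amounts (n = n₀ + ν ξ):
  E: 657 − 1(381) = 276
  D: 0 + 1(381) = 381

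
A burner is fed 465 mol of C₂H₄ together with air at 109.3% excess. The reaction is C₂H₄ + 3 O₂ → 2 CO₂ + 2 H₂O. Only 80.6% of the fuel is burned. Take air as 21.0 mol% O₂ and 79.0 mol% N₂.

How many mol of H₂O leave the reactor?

Stoichiometric O₂ = 3 × 465 = 1395 mol; O₂ fed = 1395 × 2.093 = 2920 mol.
N₂ fed = 2920 × 79/21 = 10980 mol.
Fuel reacted = 0.806 × 465 → ξ = 374.8 mol.
Outlet (n = n₀ + ν ξ):
  C₂H₄: 465 − 1(374.8) = 90.21
  O₂: 2920 − 3(374.8) = 1795
  N₂: 10980 (inert)
  CO₂: 0 + 2(374.8) = 749.6
  H₂O: 0 + 2(374.8) = 749.6

750 mol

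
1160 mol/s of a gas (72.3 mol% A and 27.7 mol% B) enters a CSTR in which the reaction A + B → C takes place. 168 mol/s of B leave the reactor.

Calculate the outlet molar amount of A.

For B: n = n₀ − 1ξ → 168 = 321.3 − 1ξ, giving ξ = 153.3 mol/s.
Outlet amounts (n = n₀ + ν ξ):
  A: 838.7 − 1(153.3) = 685.4
  B: 321.3 − 1(153.3) = 168
  C: 0 + 1(153.3) = 153.3

685 mol/s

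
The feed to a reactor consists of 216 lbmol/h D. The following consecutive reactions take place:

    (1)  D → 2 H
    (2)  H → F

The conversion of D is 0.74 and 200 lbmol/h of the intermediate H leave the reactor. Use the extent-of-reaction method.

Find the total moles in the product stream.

376 lbmol/h

Conversion of D: D consumed = 1ξ₁ = 0.74 × 216 → ξ₁ = 159.8 lbmol/h.
H balance: n_H = 0 + 2ξ₁ − 1ξ₂ = 200 → ξ₂ = (2·159.8 − 200)/1 = 119.7 lbmol/h.
Outlet amounts (n = n₀ + Σ ν·ξ):
  D: 216 − 1(159.8) = 56.16
  H: 0 + 2(159.8) − 1(119.7) = 200
  F: 0 + 1(119.7) = 119.7
Total out = 56.16 + 200 + 119.7 = 375.8 lbmol/h.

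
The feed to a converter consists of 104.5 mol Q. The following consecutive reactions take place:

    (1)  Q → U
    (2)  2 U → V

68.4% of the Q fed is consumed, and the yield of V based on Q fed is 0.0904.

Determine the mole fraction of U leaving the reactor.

0.553

Conversion of Q: Q consumed = 1ξ₁ = 0.684 × 104.5 → ξ₁ = 71.48 mol.
Yield of V: 1ξ₂ / 104.5 = 0.0904 → ξ₂ = 9.447 mol.
Outlet amounts (n = n₀ + Σ ν·ξ):
  Q: 104.5 − 1(71.48) = 33.02
  U: 0 + 1(71.48) − 2(9.447) = 52.58
  V: 0 + 1(9.447) = 9.447
Total out = 95.05 mol; y_U = 52.58 / 95.05 = 0.5532.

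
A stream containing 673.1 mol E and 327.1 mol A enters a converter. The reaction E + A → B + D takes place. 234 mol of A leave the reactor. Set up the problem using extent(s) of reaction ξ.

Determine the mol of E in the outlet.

580 mol

For A: n = n₀ − 1ξ → 234 = 327.1 − 1ξ, giving ξ = 93.1 mol.
Outlet amounts (n = n₀ + ν ξ):
  E: 673.1 − 1(93.1) = 580
  A: 327.1 − 1(93.1) = 234
  B: 0 + 1(93.1) = 93.1
  D: 0 + 1(93.1) = 93.1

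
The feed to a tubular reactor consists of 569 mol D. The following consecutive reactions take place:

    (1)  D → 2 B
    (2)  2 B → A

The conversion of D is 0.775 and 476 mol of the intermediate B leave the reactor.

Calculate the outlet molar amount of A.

203 mol

Conversion of D: D consumed = 1ξ₁ = 0.775 × 569 → ξ₁ = 441 mol.
B balance: n_B = 0 + 2ξ₁ − 2ξ₂ = 476 → ξ₂ = (2·441 − 476)/2 = 203 mol.
Outlet amounts (n = n₀ + Σ ν·ξ):
  D: 569 − 1(441) = 128
  B: 0 + 2(441) − 2(203) = 476
  A: 0 + 1(203) = 203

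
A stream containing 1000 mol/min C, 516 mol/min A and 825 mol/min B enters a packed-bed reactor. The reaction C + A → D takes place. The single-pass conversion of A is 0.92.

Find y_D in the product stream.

0.254

A reacted = 0.92 × 516 = 474.7 mol/min; ν_A = −1, so ξ = 474.7/1 = 474.7 mol/min.
Outlet amounts (n = n₀ + ν ξ):
  C: 1000 − 1(474.7) = 525.3
  A: 516 − 1(474.7) = 41.28
  D: 0 + 1(474.7) = 474.7
  B: 825 (inert)
Total out = 1866 mol/min; y_D = 474.7 / 1866 = 0.2544.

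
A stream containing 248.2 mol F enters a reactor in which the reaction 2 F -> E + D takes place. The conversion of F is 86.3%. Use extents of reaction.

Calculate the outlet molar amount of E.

107 mol

F reacted = 0.863 × 248.2 = 214.2 mol; ν_F = −2, so ξ = 214.2/2 = 107.1 mol.
Outlet amounts (n = n₀ + ν ξ):
  F: 248.2 − 2(107.1) = 34
  E: 0 + 1(107.1) = 107.1
  D: 0 + 1(107.1) = 107.1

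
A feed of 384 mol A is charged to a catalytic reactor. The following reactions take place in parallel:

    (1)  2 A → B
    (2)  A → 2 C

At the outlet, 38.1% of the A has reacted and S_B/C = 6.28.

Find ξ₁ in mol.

Conversion of A: A consumed = 0.381 × 384 = 146.3 mol = 2ξ₁ + 1ξ₂.
Selectivity: 1ξ₁ / (2ξ₂) = 6.28 → ξ₁ = 12.56 ξ₂.
Substitute: (2·12.56 + 1) ξ₂ = 146.3 → ξ₂ = 5.601 mol, ξ₁ = 70.35 mol.
Outlet amounts (n = n₀ + Σ ν·ξ):
  A: 384 − 2(70.35) − 1(5.601) = 237.7
  B: 0 + 1(70.35) = 70.35
  C: 0 + 2(5.601) = 11.2

ξ₁ = 70.4 mol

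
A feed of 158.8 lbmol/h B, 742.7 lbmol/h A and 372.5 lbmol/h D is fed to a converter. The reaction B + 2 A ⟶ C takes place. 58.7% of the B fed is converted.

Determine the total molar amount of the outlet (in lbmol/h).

B reacted = 0.587 × 158.8 = 93.22 lbmol/h; ν_B = −1, so ξ = 93.22/1 = 93.22 lbmol/h.
Outlet amounts (n = n₀ + ν ξ):
  B: 158.8 − 1(93.22) = 65.58
  A: 742.7 − 2(93.22) = 556.3
  C: 0 + 1(93.22) = 93.22
  D: 372.5 (inert)
Total out = 65.58 + 556.3 + 93.22 + 372.5 = 1088 lbmol/h.

1090 lbmol/h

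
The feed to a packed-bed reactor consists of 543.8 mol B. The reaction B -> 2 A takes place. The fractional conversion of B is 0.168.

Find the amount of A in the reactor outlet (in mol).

B reacted = 0.168 × 543.8 = 91.36 mol; ν_B = −1, so ξ = 91.36/1 = 91.36 mol.
Outlet amounts (n = n₀ + ν ξ):
  B: 543.8 − 1(91.36) = 452.4
  A: 0 + 2(91.36) = 182.7

183 mol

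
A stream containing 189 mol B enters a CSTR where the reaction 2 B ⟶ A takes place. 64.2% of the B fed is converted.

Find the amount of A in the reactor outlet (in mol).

60.7 mol

B reacted = 0.642 × 189 = 121.3 mol; ν_B = −2, so ξ = 121.3/2 = 60.67 mol.
Outlet amounts (n = n₀ + ν ξ):
  B: 189 − 2(60.67) = 67.66
  A: 0 + 1(60.67) = 60.67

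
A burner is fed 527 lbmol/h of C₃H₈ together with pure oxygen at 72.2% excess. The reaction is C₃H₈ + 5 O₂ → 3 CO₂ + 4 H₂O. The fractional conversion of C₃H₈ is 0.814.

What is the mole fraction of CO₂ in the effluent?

0.234

Stoichiometric O₂ = 5 × 527 = 2635 lbmol/h; O₂ fed = 2635 × 1.722 = 4537 lbmol/h.
Fuel reacted = 0.814 × 527 → ξ = 429 lbmol/h.
Outlet (n = n₀ + ν ξ):
  C₃H₈: 527 − 1(429) = 98.02
  O₂: 4537 − 5(429) = 2393
  CO₂: 0 + 3(429) = 1287
  H₂O: 0 + 4(429) = 1716
Total out = 5493 lbmol/h; y_CO₂ = 1287 / 5493 = 0.2343.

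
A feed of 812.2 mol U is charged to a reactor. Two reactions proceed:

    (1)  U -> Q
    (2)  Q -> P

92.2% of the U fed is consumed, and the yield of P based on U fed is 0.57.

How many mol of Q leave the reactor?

286 mol

Conversion of U: U consumed = 1ξ₁ = 0.922 × 812.2 → ξ₁ = 748.8 mol.
Yield of P: 1ξ₂ / 812.2 = 0.57 → ξ₂ = 463 mol.
Outlet amounts (n = n₀ + Σ ν·ξ):
  U: 812.2 − 1(748.8) = 63.35
  Q: 0 + 1(748.8) − 1(463) = 285.9
  P: 0 + 1(463) = 463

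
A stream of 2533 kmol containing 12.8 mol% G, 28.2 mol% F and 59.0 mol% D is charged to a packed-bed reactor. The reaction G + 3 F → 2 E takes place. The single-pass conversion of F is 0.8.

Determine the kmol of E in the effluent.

381 kmol

F reacted = 0.8 × 714.3 = 571.4 kmol; ν_F = −3, so ξ = 571.4/3 = 190.5 kmol.
Outlet amounts (n = n₀ + ν ξ):
  G: 324.2 − 1(190.5) = 133.7
  F: 714.3 − 3(190.5) = 142.9
  E: 0 + 2(190.5) = 381
  D: 1494 (inert)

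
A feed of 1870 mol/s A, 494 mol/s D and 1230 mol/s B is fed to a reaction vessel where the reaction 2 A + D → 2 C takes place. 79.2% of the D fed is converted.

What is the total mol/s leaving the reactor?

D reacted = 0.792 × 494 = 391.2 mol/s; ν_D = −1, so ξ = 391.2/1 = 391.2 mol/s.
Outlet amounts (n = n₀ + ν ξ):
  A: 1870 − 2(391.2) = 1088
  D: 494 − 1(391.2) = 102.8
  C: 0 + 2(391.2) = 782.5
  B: 1230 (inert)
Total out = 1088 + 102.8 + 782.5 + 1230 = 3203 mol/s.

3200 mol/s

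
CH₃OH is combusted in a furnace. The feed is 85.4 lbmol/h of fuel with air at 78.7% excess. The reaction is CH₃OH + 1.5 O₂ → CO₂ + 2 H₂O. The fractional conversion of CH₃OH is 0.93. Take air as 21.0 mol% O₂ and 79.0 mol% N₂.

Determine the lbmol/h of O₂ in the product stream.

110 lbmol/h

Stoichiometric O₂ = 1.5 × 85.4 = 128.1 lbmol/h; O₂ fed = 128.1 × 1.787 = 228.9 lbmol/h.
N₂ fed = 228.9 × 79/21 = 861.2 lbmol/h.
Fuel reacted = 0.93 × 85.4 → ξ = 79.42 lbmol/h.
Outlet (n = n₀ + ν ξ):
  CH₃OH: 85.4 − 1(79.42) = 5.978
  O₂: 228.9 − 1.5(79.42) = 109.8
  N₂: 861.2 (inert)
  CO₂: 0 + 1(79.42) = 79.42
  H₂O: 0 + 2(79.42) = 158.8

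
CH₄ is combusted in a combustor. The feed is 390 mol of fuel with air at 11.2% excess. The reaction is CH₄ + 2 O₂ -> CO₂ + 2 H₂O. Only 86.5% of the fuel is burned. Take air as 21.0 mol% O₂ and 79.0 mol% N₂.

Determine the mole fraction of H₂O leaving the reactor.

Stoichiometric O₂ = 2 × 390 = 780 mol; O₂ fed = 780 × 1.112 = 867.4 mol.
N₂ fed = 867.4 × 79/21 = 3263 mol.
Fuel reacted = 0.865 × 390 → ξ = 337.4 mol.
Outlet (n = n₀ + ν ξ):
  CH₄: 390 − 1(337.4) = 52.65
  O₂: 867.4 − 2(337.4) = 192.7
  N₂: 3263 (inert)
  CO₂: 0 + 1(337.4) = 337.4
  H₂O: 0 + 2(337.4) = 674.7
Total out = 4520 mol; y_H₂O = 674.7 / 4520 = 0.1493.

0.149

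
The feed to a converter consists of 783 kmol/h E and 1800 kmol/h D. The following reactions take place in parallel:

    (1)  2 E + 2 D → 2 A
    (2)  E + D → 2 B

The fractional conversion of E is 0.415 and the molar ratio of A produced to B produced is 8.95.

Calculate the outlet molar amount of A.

Conversion of E: E consumed = 0.415 × 783 = 324.9 kmol/h = 2ξ₁ + 1ξ₂.
Selectivity: 2ξ₁ / (2ξ₂) = 8.95 → ξ₁ = 8.95 ξ₂.
Substitute: (2·8.95 + 1) ξ₂ = 324.9 → ξ₂ = 17.19 kmol/h, ξ₁ = 153.9 kmol/h.
Outlet amounts (n = n₀ + Σ ν·ξ):
  E: 783 − 2(153.9) − 1(17.19) = 458.1
  D: 1800 − 2(153.9) − 1(17.19) = 1475
  A: 0 + 2(153.9) = 307.8
  B: 0 + 2(17.19) = 34.39

308 kmol/h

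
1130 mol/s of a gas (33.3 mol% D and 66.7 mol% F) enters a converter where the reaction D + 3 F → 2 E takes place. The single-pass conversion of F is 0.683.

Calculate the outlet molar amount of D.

F reacted = 0.683 × 753.7 = 514.8 mol/s; ν_F = −3, so ξ = 514.8/3 = 171.6 mol/s.
Outlet amounts (n = n₀ + ν ξ):
  D: 376.3 − 1(171.6) = 204.7
  F: 753.7 − 3(171.6) = 238.9
  E: 0 + 2(171.6) = 343.2

205 mol/s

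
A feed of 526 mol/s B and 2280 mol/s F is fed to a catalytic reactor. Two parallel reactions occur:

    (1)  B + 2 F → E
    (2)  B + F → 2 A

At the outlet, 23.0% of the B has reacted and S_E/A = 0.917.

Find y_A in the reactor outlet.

0.0322

Conversion of B: B consumed = 0.23 × 526 = 121 mol/s = 1ξ₁ + 1ξ₂.
Selectivity: 1ξ₁ / (2ξ₂) = 0.917 → ξ₁ = 1.834 ξ₂.
Substitute: (1·1.834 + 1) ξ₂ = 121 → ξ₂ = 42.69 mol/s, ξ₁ = 78.29 mol/s.
Outlet amounts (n = n₀ + Σ ν·ξ):
  B: 526 − 1(78.29) − 1(42.69) = 405
  F: 2280 − 2(78.29) − 1(42.69) = 2081
  E: 0 + 1(78.29) = 78.29
  A: 0 + 2(42.69) = 85.38
Total out = 2649 mol/s; y_A = 85.38 / 2649 = 0.03223.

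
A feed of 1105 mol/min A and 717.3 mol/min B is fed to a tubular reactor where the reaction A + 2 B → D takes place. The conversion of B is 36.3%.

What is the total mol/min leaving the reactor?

1560 mol/min

B reacted = 0.363 × 717.3 = 260.4 mol/min; ν_B = −2, so ξ = 260.4/2 = 130.2 mol/min.
Outlet amounts (n = n₀ + ν ξ):
  A: 1105 − 1(130.2) = 974.8
  B: 717.3 − 2(130.2) = 456.9
  D: 0 + 1(130.2) = 130.2
Total out = 974.8 + 456.9 + 130.2 = 1562 mol/min.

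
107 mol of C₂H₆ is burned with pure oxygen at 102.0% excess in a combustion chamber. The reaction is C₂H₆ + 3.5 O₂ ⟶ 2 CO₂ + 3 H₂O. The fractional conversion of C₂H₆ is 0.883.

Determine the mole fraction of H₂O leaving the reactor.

Stoichiometric O₂ = 3.5 × 107 = 374.5 mol; O₂ fed = 374.5 × 2.020 = 756.5 mol.
Fuel reacted = 0.883 × 107 → ξ = 94.48 mol.
Outlet (n = n₀ + ν ξ):
  C₂H₆: 107 − 1(94.48) = 12.52
  O₂: 756.5 − 3.5(94.48) = 425.8
  CO₂: 0 + 2(94.48) = 189
  H₂O: 0 + 3(94.48) = 283.4
Total out = 910.7 mol; y_H₂O = 283.4 / 910.7 = 0.3112.

0.311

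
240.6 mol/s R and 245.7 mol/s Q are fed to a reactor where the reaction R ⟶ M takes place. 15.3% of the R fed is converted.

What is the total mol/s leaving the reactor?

486 mol/s

R reacted = 0.153 × 240.6 = 36.81 mol/s; ν_R = −1, so ξ = 36.81/1 = 36.81 mol/s.
Outlet amounts (n = n₀ + ν ξ):
  R: 240.6 − 1(36.81) = 203.8
  M: 0 + 1(36.81) = 36.81
  Q: 245.7 (inert)
Total out = 203.8 + 36.81 + 245.7 = 486.3 mol/s.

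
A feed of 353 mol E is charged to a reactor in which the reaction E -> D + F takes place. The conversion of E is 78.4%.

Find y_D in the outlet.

E reacted = 0.784 × 353 = 276.8 mol; ν_E = −1, so ξ = 276.8/1 = 276.8 mol.
Outlet amounts (n = n₀ + ν ξ):
  E: 353 − 1(276.8) = 76.25
  D: 0 + 1(276.8) = 276.8
  F: 0 + 1(276.8) = 276.8
Total out = 629.8 mol; y_D = 276.8 / 629.8 = 0.4395.

0.439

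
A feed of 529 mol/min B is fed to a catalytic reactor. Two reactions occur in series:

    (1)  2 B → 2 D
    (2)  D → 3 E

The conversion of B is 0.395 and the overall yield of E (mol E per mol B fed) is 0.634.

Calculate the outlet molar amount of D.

Conversion of B: B consumed = 2ξ₁ = 0.395 × 529 → ξ₁ = 104.5 mol/min.
Yield of E: 3ξ₂ / 529 = 0.634 → ξ₂ = 111.8 mol/min.
Outlet amounts (n = n₀ + Σ ν·ξ):
  B: 529 − 2(104.5) = 320
  D: 0 + 2(104.5) − 1(111.8) = 97.16
  E: 0 + 3(111.8) = 335.4

97.2 mol/min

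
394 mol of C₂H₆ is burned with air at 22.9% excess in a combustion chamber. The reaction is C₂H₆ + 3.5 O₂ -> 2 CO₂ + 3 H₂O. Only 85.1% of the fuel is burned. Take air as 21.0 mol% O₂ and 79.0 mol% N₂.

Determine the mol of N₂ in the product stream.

Stoichiometric O₂ = 3.5 × 394 = 1379 mol; O₂ fed = 1379 × 1.229 = 1695 mol.
N₂ fed = 1695 × 79/21 = 6376 mol.
Fuel reacted = 0.851 × 394 → ξ = 335.3 mol.
Outlet (n = n₀ + ν ξ):
  C₂H₆: 394 − 1(335.3) = 58.71
  O₂: 1695 − 3.5(335.3) = 521.3
  N₂: 6376 (inert)
  CO₂: 0 + 2(335.3) = 670.6
  H₂O: 0 + 3(335.3) = 1006

6380 mol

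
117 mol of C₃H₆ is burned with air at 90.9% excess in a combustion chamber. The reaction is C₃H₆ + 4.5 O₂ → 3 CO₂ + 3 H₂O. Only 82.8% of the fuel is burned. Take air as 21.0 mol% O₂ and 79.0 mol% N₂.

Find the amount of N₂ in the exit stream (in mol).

3780 mol

Stoichiometric O₂ = 4.5 × 117 = 526.5 mol; O₂ fed = 526.5 × 1.909 = 1005 mol.
N₂ fed = 1005 × 79/21 = 3781 mol.
Fuel reacted = 0.828 × 117 → ξ = 96.88 mol.
Outlet (n = n₀ + ν ξ):
  C₃H₆: 117 − 1(96.88) = 20.12
  O₂: 1005 − 4.5(96.88) = 569.1
  N₂: 3781 (inert)
  CO₂: 0 + 3(96.88) = 290.6
  H₂O: 0 + 3(96.88) = 290.6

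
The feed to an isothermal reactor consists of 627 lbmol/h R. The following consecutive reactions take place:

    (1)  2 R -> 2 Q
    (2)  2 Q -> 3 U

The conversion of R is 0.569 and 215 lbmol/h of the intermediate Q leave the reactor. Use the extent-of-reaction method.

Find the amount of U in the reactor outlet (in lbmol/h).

Conversion of R: R consumed = 2ξ₁ = 0.569 × 627 → ξ₁ = 178.4 lbmol/h.
Q balance: n_Q = 0 + 2ξ₁ − 2ξ₂ = 215 → ξ₂ = (2·178.4 − 215)/2 = 70.88 lbmol/h.
Outlet amounts (n = n₀ + Σ ν·ξ):
  R: 627 − 2(178.4) = 270.2
  Q: 0 + 2(178.4) − 2(70.88) = 215
  U: 0 + 3(70.88) = 212.6

213 lbmol/h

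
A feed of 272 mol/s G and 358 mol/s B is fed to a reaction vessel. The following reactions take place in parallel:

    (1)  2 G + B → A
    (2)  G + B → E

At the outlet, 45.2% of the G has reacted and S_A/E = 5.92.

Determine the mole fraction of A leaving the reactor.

Conversion of G: G consumed = 0.452 × 272 = 122.9 mol/s = 2ξ₁ + 1ξ₂.
Selectivity: 1ξ₁ / (1ξ₂) = 5.92 → ξ₁ = 5.92 ξ₂.
Substitute: (2·5.92 + 1) ξ₂ = 122.9 → ξ₂ = 9.575 mol/s, ξ₁ = 56.68 mol/s.
Outlet amounts (n = n₀ + Σ ν·ξ):
  G: 272 − 2(56.68) − 1(9.575) = 149.1
  B: 358 − 1(56.68) − 1(9.575) = 291.7
  A: 0 + 1(56.68) = 56.68
  E: 0 + 1(9.575) = 9.575
Total out = 507.1 mol/s; y_A = 56.68 / 507.1 = 0.1118.

0.112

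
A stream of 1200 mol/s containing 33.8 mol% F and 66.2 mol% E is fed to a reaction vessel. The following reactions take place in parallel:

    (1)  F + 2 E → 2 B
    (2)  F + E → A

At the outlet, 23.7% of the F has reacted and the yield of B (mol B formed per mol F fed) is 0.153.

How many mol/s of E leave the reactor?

667 mol/s

Yield of B: 2ξ₁ / 405.6 = 0.153 → ξ₁ = 31.03 mol/s.
Conversion of F: 1ξ₁ + 1ξ₂ = 0.237 × 405.6 = 96.13 → ξ₂ = 65.1 mol/s.
Outlet amounts (n = n₀ + Σ ν·ξ):
  F: 405.6 − 1(31.03) − 1(65.1) = 309.5
  E: 794.4 − 2(31.03) − 1(65.1) = 667.2
  B: 0 + 2(31.03) = 62.06
  A: 0 + 1(65.1) = 65.1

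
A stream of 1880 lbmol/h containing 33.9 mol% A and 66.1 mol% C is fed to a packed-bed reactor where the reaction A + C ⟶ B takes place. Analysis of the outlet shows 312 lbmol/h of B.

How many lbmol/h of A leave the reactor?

For B: n = n₀ + 1ξ → 312 = 0 + 1ξ, giving ξ = 312 lbmol/h.
Outlet amounts (n = n₀ + ν ξ):
  A: 637.3 − 1(312) = 325.3
  C: 1243 − 1(312) = 930.7
  B: 0 + 1(312) = 312

325 lbmol/h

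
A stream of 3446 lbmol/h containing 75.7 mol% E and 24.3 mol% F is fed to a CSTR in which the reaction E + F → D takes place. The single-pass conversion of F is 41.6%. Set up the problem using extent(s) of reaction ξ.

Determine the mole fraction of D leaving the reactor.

F reacted = 0.416 × 837.4 = 348.3 lbmol/h; ν_F = −1, so ξ = 348.3/1 = 348.3 lbmol/h.
Outlet amounts (n = n₀ + ν ξ):
  E: 2609 − 1(348.3) = 2260
  F: 837.4 − 1(348.3) = 489
  D: 0 + 1(348.3) = 348.3
Total out = 3098 lbmol/h; y_D = 348.3 / 3098 = 0.1125.

0.112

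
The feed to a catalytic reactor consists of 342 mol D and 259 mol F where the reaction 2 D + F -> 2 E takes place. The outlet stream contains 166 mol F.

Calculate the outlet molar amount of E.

186 mol

For F: n = n₀ − 1ξ → 166 = 259 − 1ξ, giving ξ = 93 mol.
Outlet amounts (n = n₀ + ν ξ):
  D: 342 − 2(93) = 156
  F: 259 − 1(93) = 166
  E: 0 + 2(93) = 186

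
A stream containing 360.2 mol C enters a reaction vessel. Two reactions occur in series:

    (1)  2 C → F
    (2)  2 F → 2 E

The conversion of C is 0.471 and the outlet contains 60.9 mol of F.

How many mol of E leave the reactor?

23.9 mol

Conversion of C: C consumed = 2ξ₁ = 0.471 × 360.2 → ξ₁ = 84.83 mol.
F balance: n_F = 0 + 1ξ₁ − 2ξ₂ = 60.9 → ξ₂ = (1·84.83 − 60.9)/2 = 11.96 mol.
Outlet amounts (n = n₀ + Σ ν·ξ):
  C: 360.2 − 2(84.83) = 190.5
  F: 0 + 1(84.83) − 2(11.96) = 60.9
  E: 0 + 2(11.96) = 23.93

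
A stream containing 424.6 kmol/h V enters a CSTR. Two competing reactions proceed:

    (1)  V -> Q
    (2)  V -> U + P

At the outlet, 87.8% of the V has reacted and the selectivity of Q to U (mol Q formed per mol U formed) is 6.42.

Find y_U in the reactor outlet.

0.106

Conversion of V: V consumed = 0.878 × 424.6 = 372.8 kmol/h = 1ξ₁ + 1ξ₂.
Selectivity: 1ξ₁ / (1ξ₂) = 6.42 → ξ₁ = 6.42 ξ₂.
Substitute: (1·6.42 + 1) ξ₂ = 372.8 → ξ₂ = 50.24 kmol/h, ξ₁ = 322.6 kmol/h.
Outlet amounts (n = n₀ + Σ ν·ξ):
  V: 424.6 − 1(322.6) − 1(50.24) = 51.8
  Q: 0 + 1(322.6) = 322.6
  U: 0 + 1(50.24) = 50.24
  P: 0 + 1(50.24) = 50.24
Total out = 474.8 kmol/h; y_U = 50.24 / 474.8 = 0.1058.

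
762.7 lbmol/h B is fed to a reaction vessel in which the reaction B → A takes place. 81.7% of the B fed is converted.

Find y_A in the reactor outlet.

0.817

B reacted = 0.817 × 762.7 = 623.1 lbmol/h; ν_B = −1, so ξ = 623.1/1 = 623.1 lbmol/h.
Outlet amounts (n = n₀ + ν ξ):
  B: 762.7 − 1(623.1) = 139.6
  A: 0 + 1(623.1) = 623.1
Total out = 762.7 lbmol/h; y_A = 623.1 / 762.7 = 0.817.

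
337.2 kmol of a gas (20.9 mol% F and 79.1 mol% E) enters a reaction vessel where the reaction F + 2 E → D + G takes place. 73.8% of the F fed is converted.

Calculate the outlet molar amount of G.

52 kmol

F reacted = 0.738 × 70.47 = 52.01 kmol; ν_F = −1, so ξ = 52.01/1 = 52.01 kmol.
Outlet amounts (n = n₀ + ν ξ):
  F: 70.47 − 1(52.01) = 18.46
  E: 266.7 − 2(52.01) = 162.7
  D: 0 + 1(52.01) = 52.01
  G: 0 + 1(52.01) = 52.01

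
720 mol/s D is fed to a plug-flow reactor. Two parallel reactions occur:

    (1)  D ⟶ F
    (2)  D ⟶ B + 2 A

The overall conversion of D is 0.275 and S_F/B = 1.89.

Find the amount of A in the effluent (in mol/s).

Conversion of D: D consumed = 0.275 × 720 = 198 mol/s = 1ξ₁ + 1ξ₂.
Selectivity: 1ξ₁ / (1ξ₂) = 1.89 → ξ₁ = 1.89 ξ₂.
Substitute: (1·1.89 + 1) ξ₂ = 198 → ξ₂ = 68.51 mol/s, ξ₁ = 129.5 mol/s.
Outlet amounts (n = n₀ + Σ ν·ξ):
  D: 720 − 1(129.5) − 1(68.51) = 522
  F: 0 + 1(129.5) = 129.5
  B: 0 + 1(68.51) = 68.51
  A: 0 + 2(68.51) = 137

137 mol/s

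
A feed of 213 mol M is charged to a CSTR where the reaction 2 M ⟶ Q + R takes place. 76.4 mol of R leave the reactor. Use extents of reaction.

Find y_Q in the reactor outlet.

For R: n = n₀ + 1ξ → 76.4 = 0 + 1ξ, giving ξ = 76.4 mol.
Outlet amounts (n = n₀ + ν ξ):
  M: 213 − 2(76.4) = 60.2
  Q: 0 + 1(76.4) = 76.4
  R: 0 + 1(76.4) = 76.4
Total out = 213 mol; y_Q = 76.4 / 213 = 0.3587.

0.359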